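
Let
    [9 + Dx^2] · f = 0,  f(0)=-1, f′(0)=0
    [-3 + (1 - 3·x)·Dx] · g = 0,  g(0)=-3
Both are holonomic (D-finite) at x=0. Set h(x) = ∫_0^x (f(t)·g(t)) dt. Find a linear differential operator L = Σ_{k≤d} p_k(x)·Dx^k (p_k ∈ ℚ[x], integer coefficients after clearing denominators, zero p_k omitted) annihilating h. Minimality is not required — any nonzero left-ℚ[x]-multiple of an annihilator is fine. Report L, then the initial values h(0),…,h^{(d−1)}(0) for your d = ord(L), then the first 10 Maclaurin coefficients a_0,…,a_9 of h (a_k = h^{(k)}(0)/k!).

f: a_k = -1, 0, 9/2, 0, -27/8, 0, 81/80, 0, -729/4480, 0, …
g: a_k = -3, -9, -27, -81, -243, -729, -2187, -6561, -19683, -59049, …
f·g: L₀ = L_f ⊗_s L_g, ord ≤ 2·1.
∫: right-multiply L₀ by Dx.
L = (-9 + 27·x)·Dx + 6·Dx^2 + (-1 + 3·x)·Dx^3  (order 3).
h: a_k = 0, 3, 9/2, 9/2, 81/8, 1053/40, 1053/16, 94527/560, 283581/640, 1058751/896, …
ICs: h(0) = 0, h′(0) = 3, h′′(0) = 9.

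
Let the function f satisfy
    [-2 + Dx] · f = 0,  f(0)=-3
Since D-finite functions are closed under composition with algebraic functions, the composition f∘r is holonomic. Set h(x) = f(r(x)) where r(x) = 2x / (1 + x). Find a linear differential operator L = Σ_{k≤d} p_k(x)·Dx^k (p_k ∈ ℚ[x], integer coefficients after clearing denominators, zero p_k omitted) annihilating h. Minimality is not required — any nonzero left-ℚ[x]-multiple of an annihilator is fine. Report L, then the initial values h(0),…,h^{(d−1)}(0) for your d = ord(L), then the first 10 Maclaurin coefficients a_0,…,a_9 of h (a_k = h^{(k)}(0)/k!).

L = -4 + (1 + 2·x + x^2)·Dx  (order 1).
h: a_k = -3, -12, -12, 4, 4, -28/5, 44/15, 68/105, -316/105, 3316/945, …
ICs: h(0) = -3.

f: a_k = -3, -6, -6, -4, -2, -4/5, -4/15, -8/105, -2/105, -4/945, …
f∘r: x↦r, Dx↦Dx/r' in L_f ⇒ L₀.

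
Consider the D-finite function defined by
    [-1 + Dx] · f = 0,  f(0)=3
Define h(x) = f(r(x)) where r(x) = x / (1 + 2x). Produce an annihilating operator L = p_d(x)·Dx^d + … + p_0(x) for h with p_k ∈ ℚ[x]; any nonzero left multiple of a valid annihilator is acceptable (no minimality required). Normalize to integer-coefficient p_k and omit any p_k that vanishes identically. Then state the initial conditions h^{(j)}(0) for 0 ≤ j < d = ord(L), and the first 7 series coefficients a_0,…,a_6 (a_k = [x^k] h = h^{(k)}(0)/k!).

L = -1 + (1 + 4·x + 4·x^2)·Dx  (order 1).
h: a_k = 3, 3, -9/2, 13/2, -71/8, 441/40, -2699/240, …
ICs: h(0) = 3.

f: a_k = 3, 3, 3/2, 1/2, 1/8, 1/40, 1/240, …
f∘r: x↦r, Dx↦Dx/r' in L_f ⇒ L₀.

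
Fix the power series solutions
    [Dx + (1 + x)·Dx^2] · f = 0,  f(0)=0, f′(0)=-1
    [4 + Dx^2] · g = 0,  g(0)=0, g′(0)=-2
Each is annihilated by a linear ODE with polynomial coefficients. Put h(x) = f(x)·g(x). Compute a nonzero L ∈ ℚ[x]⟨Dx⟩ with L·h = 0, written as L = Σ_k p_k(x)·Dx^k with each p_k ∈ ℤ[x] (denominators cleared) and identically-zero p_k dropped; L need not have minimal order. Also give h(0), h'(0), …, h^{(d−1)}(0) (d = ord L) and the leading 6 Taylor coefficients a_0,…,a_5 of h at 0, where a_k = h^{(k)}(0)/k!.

f: a_k = 0, -1, 1/2, -1/3, 1/4, -1/5, …
g: a_k = 0, -2, 0, 4/3, 0, -4/15, …
L₀ := L_f ⊗_s L_g (sym. prod.), ord ≤ 4.
L = (168 + 864·x + 1456·x^2 + 1024·x^3 + 256·x^4) + (112 + 368·x + 384·x^2 + 128·x^3)·Dx + (102 + 464·x + 744·x^2 + 512·x^3 + 128·x^4)·Dx^2 + (28 + 92·x + 96·x^2 + 32·x^3)·Dx^3 + (15 + 62·x + 95·x^2 + 64·x^3 + 16·x^4)·Dx^4  (order 4).
h: a_k = 0, 0, 2, -1, -2/3, 1/6, …
ICs: h(0) = 0, h′(0) = 0, h′′(0) = 4, h′′′(0) = -6.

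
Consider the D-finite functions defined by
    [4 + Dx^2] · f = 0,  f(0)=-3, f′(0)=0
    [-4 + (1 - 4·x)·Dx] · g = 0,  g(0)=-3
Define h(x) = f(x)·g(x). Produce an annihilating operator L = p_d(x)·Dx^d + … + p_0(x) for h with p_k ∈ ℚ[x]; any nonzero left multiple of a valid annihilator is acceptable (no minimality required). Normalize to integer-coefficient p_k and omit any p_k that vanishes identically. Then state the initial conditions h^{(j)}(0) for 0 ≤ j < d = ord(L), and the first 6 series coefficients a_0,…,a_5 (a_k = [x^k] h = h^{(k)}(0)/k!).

f: a_k = -3, 0, 6, 0, -2, 0, …
g: a_k = -3, -12, -48, -192, -768, -3072, …
Sym-product of L_f,L_g gives L₀ (≤ ord 2).
L = (-4 + 16·x) + 8·Dx + (-1 + 4·x)·Dx^2  (order 2).
h: a_k = 9, 36, 126, 504, 2022, 8088, …
ICs: h(0) = 9, h′(0) = 36.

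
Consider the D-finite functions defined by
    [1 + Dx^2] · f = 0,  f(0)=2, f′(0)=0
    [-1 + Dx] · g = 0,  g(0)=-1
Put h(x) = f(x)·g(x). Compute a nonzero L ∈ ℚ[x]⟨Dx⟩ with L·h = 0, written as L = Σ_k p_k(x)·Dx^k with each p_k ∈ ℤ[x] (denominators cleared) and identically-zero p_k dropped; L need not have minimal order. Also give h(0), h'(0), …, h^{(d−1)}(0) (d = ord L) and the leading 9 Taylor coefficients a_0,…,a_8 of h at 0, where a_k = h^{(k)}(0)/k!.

L = 2 - 2·Dx + Dx^2  (order 2).
h: a_k = -2, -2, 0, 2/3, 1/3, 1/15, 0, -1/315, -1/1260, …
ICs: h(0) = -2, h′(0) = -2.

f: a_k = 2, 0, -1, 0, 1/12, 0, -1/360, 0, 1/20160, …
g: a_k = -1, -1, -1/2, -1/6, -1/24, -1/120, -1/720, -1/5040, -1/40320, …
f·g: L₀ = L_f ⊗_s L_g, ord ≤ 2·1.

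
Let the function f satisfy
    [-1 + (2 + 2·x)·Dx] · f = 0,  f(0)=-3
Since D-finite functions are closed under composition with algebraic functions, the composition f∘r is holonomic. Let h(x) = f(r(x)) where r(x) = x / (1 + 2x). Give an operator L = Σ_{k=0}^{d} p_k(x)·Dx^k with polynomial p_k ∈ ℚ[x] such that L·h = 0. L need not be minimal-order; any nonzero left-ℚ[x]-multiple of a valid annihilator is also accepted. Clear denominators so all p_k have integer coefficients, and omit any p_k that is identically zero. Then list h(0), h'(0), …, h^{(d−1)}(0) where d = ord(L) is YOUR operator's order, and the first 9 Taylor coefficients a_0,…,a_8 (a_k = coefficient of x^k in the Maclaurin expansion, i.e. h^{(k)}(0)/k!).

f: a_k = -3, -3/2, 3/8, -3/16, 15/128, -21/256, 63/1024, -99/2048, 1287/32768, …
h₀=f(r): pull back L_f along r ⇒ L₀.
L = -1 + (2 + 10·x + 12·x^2)·Dx  (order 1).
h: a_k = -3, -3/2, 27/8, -123/16, 2271/128, -10629/256, 100935/1024, -486315/2048, 19021095/32768, …
ICs: h(0) = -3.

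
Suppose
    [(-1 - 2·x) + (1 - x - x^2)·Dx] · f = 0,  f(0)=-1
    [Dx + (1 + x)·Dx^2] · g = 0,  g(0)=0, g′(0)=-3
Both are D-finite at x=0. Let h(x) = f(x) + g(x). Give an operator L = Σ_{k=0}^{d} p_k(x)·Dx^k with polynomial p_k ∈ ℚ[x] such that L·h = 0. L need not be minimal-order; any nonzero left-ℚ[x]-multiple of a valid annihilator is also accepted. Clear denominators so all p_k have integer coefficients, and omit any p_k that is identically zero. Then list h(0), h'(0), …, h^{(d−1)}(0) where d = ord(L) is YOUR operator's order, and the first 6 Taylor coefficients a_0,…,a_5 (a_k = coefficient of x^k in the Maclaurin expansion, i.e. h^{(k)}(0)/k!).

L = (26 + 70·x + 76·x^2 + 36·x^3 + 12·x^4)·Dx + (16 + 84·x + 160·x^2 + 144·x^3 + 74·x^4 + 20·x^5)·Dx^2 + (-5 - 11·x + x^2 + 23·x^3 + 29·x^4 + 17·x^5 + 4·x^6)·Dx^3  (order 3).
h: a_k = -1, -4, -1/2, -4, -17/4, -43/5, …
ICs: h(0) = -1, h′(0) = -4, h′′(0) = -1.

f: a_k = -1, -1, -2, -3, -5, -8, …
g: a_k = 0, -3, 3/2, -1, 3/4, -3/5, …
h₀=f+g: left-lcm gives L₀, ord ≤ 3.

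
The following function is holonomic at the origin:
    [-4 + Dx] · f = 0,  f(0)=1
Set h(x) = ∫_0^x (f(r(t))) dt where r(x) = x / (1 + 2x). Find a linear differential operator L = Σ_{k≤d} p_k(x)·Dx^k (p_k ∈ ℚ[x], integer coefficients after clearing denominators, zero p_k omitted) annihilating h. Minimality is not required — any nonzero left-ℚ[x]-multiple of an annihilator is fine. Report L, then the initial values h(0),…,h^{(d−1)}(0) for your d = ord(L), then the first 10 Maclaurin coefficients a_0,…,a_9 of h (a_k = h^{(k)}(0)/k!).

L = -4·Dx + (1 + 4·x + 4·x^2)·Dx^2  (order 2).
h: a_k = 0, 1, 2, 0, -4/3, 32/15, -32/15, 256/315, 160/63, -8192/945, …
ICs: h(0) = 0, h′(0) = 1.

f: a_k = 1, 4, 8, 32/3, 32/3, 128/15, 256/45, 1024/315, 512/315, 2048/2835, …
Substitute x→r, Dx→(1/r')Dx; clear ⇒ L₀.
∫: right-multiply L₀ by Dx.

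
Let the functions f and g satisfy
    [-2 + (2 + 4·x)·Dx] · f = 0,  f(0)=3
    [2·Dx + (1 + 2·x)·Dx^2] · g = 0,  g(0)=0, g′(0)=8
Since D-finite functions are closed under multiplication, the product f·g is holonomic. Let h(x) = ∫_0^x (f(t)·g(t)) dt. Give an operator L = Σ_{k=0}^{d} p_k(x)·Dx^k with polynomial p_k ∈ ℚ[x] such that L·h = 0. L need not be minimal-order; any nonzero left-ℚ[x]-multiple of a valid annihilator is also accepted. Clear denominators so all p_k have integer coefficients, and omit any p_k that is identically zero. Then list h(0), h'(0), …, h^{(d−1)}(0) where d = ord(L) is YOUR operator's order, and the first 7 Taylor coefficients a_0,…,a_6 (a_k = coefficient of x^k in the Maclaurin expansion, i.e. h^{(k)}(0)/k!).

L = Dx + (1 + 4·x + 4·x^2)·Dx^3  (order 3).
h: a_k = 0, 0, 12, 0, -1, 8/5, -71/30, …
ICs: h(0) = 0, h′(0) = 0, h′′(0) = 24.

f: a_k = 3, 3, -3/2, 3/2, -15/8, 21/8, -63/16, …
g: a_k = 0, 8, -8, 32/3, -16, 128/5, -128/3, …
h₀=f·g: eliminate ⇒ L₀, order ≤ 1·2.
Integrate: L := L₀·Dx.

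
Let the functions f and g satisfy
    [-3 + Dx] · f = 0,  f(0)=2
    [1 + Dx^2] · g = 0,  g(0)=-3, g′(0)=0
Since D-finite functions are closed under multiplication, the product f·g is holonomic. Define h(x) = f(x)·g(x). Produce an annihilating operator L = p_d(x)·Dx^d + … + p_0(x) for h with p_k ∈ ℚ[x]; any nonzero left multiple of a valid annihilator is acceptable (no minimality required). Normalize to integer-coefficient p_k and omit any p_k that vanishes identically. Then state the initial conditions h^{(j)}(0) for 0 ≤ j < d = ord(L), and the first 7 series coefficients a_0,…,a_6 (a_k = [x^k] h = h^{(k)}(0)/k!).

L = 10 - 6·Dx + Dx^2  (order 2).
h: a_k = -6, -18, -24, -18, -7, 3/5, 44/15, …
ICs: h(0) = -6, h′(0) = -18.

f: a_k = 2, 6, 9, 9, 27/4, 81/20, 81/40, …
g: a_k = -3, 0, 3/2, 0, -1/8, 0, 1/240, …
h₀=f·g: eliminate ⇒ L₀, order ≤ 1·2.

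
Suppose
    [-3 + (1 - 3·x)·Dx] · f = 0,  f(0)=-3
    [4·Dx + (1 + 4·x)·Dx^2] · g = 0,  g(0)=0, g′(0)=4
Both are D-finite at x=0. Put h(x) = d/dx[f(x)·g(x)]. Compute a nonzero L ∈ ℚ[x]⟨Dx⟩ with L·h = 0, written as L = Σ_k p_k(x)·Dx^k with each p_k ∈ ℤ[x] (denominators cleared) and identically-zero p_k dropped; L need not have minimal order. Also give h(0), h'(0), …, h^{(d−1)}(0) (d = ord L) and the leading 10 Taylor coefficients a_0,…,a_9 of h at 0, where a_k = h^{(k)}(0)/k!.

f: a_k = -3, -9, -27, -81, -243, -729, -2187, -6561, -19683, -59049, …
g: a_k = 0, 4, -8, 64/3, -64, 1024/5, -2048/3, 16384/7, -8192, 262144/9, …
Product ⇒ symmetric product L₀, ord ≤ 2.
Derive L from L₀ (diff closure).
L = 48 + (1 + 60·x)·Dx + (-1 - x + 12·x^2)·Dx^2  (order 2).
h: a_k = -12, -24, -300, -432, -4692, -23016/5, -326316/5, -950304/35, -30732396/35, 1531832/7, …
ICs: h(0) = -12, h′(0) = -24.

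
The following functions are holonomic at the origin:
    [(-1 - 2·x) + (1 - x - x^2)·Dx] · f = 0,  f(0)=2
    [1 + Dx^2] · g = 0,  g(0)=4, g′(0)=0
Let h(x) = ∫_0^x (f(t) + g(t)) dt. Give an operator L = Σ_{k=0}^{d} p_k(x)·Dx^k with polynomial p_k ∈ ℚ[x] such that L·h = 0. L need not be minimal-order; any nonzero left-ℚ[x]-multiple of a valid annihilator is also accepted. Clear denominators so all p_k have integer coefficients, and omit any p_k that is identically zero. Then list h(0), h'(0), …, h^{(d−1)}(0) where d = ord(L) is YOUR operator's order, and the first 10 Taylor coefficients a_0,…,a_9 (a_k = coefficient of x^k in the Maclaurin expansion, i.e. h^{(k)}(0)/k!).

L = (19 + 48·x + 31·x^2 + 24·x^3 + 5·x^4 + 2·x^5)·Dx + (-5 + x + 4·x^2 + 7·x^3 + 6·x^4 + 3·x^5 + x^6)·Dx^2 + (19 + 48·x + 31·x^2 + 24·x^3 + 5·x^4 + 2·x^5)·Dx^3 + (-5 + x + 4·x^2 + 7·x^3 + 6·x^4 + 3·x^5 + x^6)·Dx^4  (order 4).
h: a_k = 0, 6, 1, 2/3, 3/2, 61/30, 8/3, 4679/1260, 21/4, 685441/90720, …
ICs: h(0) = 0, h′(0) = 6, h′′(0) = 2, h′′′(0) = 4.

f: a_k = 2, 2, 4, 6, 10, 16, 26, 42, 68, 110, …
g: a_k = 4, 0, -2, 0, 1/6, 0, -1/180, 0, 1/10080, 0, …
L₀ := lclm(L_f,L_g); ord L₀ ≤ 1+2.
h=∫₀ˣh₀: take L = L₀·Dx.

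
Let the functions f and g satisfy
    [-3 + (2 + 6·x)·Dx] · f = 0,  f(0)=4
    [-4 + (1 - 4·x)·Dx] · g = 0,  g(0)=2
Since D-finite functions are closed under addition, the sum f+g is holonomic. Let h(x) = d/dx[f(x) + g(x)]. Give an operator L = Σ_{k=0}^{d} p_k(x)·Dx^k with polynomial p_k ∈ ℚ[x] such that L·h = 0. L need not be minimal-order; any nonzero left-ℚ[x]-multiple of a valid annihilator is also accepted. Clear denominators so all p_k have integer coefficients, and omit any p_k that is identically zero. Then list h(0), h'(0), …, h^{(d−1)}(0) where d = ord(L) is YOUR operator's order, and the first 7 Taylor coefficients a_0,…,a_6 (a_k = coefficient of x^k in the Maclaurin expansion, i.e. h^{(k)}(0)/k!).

f: a_k = 4, 6, -9/2, 27/4, -405/32, 1701/64, -15309/256, …
g: a_k = 2, 8, 32, 128, 512, 2048, 8192, …
f+g: L₀ = lclm(L_f,L_g), ord ≤ 1+1.
h₀' ⇒ L via d/dx closure of L₀.
L = (-792 - 864·x) + (-357 - 2520·x - 3024·x^2)·Dx + (38 + 34·x - 528·x^2 - 864·x^3)·Dx^2  (order 2).
h: a_k = 14, 55, 1617/4, 15979/8, 663865/64, 6245529/128, 117945709/512, …
ICs: h(0) = 14, h′(0) = 55.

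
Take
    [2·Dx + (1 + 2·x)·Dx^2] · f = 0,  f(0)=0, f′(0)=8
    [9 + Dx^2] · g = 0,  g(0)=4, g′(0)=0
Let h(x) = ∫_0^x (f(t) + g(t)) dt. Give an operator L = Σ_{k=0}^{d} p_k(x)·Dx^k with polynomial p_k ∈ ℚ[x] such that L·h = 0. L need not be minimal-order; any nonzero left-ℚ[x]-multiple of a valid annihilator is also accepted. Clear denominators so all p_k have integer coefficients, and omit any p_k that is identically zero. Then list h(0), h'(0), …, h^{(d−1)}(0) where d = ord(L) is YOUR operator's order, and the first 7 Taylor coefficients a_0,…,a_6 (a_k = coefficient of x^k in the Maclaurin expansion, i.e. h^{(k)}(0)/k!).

L = (594 + 648·x + 648·x^2)·Dx^2 + (153 + 630·x + 972·x^2 + 648·x^3)·Dx^3 + (66 + 72·x + 72·x^2)·Dx^4 + (17 + 70·x + 108·x^2 + 72·x^3)·Dx^5  (order 5).
h: a_k = 0, 4, 4, -26/3, 8/3, -1/2, 64/15, …
ICs: h(0) = 0, h′(0) = 4, h′′(0) = 8, h′′′(0) = -52, h′′′′(0) = 64.

f: a_k = 0, 8, -8, 32/3, -16, 128/5, -128/3, …
g: a_k = 4, 0, -18, 0, 27/2, 0, -81/20, …
f+g: L₀ = lclm(L_f,L_g), ord ≤ 2+2.
∫: right-multiply L₀ by Dx.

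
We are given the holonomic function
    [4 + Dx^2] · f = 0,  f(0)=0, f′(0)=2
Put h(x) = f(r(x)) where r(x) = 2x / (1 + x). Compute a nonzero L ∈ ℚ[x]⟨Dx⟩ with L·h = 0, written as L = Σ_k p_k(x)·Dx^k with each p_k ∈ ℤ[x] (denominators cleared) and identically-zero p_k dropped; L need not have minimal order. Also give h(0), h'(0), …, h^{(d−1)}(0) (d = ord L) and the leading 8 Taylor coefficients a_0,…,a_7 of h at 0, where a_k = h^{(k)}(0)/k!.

L = 16 + (2 + 6·x + 6·x^2 + 2·x^3)·Dx + (1 + 4·x + 6·x^2 + 4·x^3 + x^4)·Dx^2  (order 2).
h: a_k = 0, 4, -4, -20/3, 28, -772/15, 60, -9844/315, …
ICs: h(0) = 0, h′(0) = 4.

f: a_k = 0, 2, 0, -4/3, 0, 4/15, 0, -8/315, …
L₀ from L_f via x↦r, Dx↦r'^{-1}Dx.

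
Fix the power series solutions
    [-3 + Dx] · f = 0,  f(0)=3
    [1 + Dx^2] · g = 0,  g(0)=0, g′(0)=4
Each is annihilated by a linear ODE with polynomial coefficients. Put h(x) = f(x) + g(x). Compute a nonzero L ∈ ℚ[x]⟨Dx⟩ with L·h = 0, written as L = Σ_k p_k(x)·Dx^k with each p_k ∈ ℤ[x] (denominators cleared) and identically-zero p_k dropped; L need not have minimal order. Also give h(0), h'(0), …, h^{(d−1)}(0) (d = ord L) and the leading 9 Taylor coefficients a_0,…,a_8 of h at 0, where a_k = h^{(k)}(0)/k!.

f: a_k = 3, 9, 27/2, 27/2, 81/8, 243/40, 243/80, 729/560, 2187/4480, …
g: a_k = 0, 4, 0, -2/3, 0, 1/30, 0, -1/1260, 0, …
Sum ⇒ L₀ = lclm(L_f,L_g) in ℚ(x)⟨Dx⟩.
L = -3 + Dx - 3·Dx^2 + Dx^3  (order 3).
h: a_k = 3, 13, 27/2, 77/6, 81/8, 733/120, 243/80, 6557/5040, 2187/4480, …
ICs: h(0) = 3, h′(0) = 13, h′′(0) = 27.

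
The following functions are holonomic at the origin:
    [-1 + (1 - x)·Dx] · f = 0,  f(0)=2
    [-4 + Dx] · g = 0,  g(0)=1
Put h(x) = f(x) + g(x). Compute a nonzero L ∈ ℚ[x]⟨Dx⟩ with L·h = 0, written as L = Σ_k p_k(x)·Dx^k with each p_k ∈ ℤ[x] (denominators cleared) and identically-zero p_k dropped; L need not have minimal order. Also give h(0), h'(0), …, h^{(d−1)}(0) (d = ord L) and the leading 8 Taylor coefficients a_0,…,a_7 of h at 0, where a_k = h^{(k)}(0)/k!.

L = (8 - 16·x) + (-14 + 32·x - 16·x^2)·Dx + (3 - 7·x + 4·x^2)·Dx^2  (order 2).
h: a_k = 3, 6, 10, 38/3, 38/3, 158/15, 346/45, 1654/315, …
ICs: h(0) = 3, h′(0) = 6.

f: a_k = 2, 2, 2, 2, 2, 2, 2, 2, …
g: a_k = 1, 4, 8, 32/3, 32/3, 128/15, 256/45, 1024/315, …
f+g: L₀ = lclm(L_f,L_g), ord ≤ 1+1.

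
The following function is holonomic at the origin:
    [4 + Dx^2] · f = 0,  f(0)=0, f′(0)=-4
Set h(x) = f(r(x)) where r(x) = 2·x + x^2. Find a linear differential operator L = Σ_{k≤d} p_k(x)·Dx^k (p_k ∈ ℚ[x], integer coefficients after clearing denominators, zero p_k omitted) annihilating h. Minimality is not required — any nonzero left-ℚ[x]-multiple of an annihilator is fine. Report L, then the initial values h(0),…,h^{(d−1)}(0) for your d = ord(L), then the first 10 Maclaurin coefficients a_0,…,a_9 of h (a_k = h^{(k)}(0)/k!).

L = (16 + 48·x + 48·x^2 + 16·x^3) - Dx + (1 + x)·Dx^2  (order 2).
h: a_k = 0, -8, -4, 64/3, 32, -16/15, -40, -11392/315, 64/45, 77552/2835, …
ICs: h(0) = 0, h′(0) = -8.

f: a_k = 0, -4, 0, 8/3, 0, -8/15, 0, 16/315, 0, -8/2835, …
Change of var in L_f (x↦r) gives L₀.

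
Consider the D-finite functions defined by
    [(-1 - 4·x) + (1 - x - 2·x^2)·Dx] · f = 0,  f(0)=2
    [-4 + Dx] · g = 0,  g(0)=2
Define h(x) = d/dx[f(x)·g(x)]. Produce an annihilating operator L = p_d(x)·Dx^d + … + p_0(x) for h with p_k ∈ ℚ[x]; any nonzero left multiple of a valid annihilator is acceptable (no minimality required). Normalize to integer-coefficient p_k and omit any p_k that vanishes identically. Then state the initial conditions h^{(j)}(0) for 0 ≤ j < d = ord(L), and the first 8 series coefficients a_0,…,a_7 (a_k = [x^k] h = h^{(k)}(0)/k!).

f: a_k = 2, 2, 6, 10, 22, 42, 86, 170, …
g: a_k = 2, 8, 16, 64/3, 64/3, 256/15, 512/45, 2048/315, …
L₀ := L_f ⊗_s L_g (sym. prod.), ord ≤ 1.
Derive L from L₀ (diff closure).
L = (30 + 4·x - 72·x^2 + 64·x^4) + (-5 + 5·x + 18·x^2 - 8·x^3 - 16·x^4)·Dx  (order 1).
h: a_k = 20, 120, 428, 3664/3, 3124, 22648/3, 158812/9, 1412256/35, …
ICs: h(0) = 20.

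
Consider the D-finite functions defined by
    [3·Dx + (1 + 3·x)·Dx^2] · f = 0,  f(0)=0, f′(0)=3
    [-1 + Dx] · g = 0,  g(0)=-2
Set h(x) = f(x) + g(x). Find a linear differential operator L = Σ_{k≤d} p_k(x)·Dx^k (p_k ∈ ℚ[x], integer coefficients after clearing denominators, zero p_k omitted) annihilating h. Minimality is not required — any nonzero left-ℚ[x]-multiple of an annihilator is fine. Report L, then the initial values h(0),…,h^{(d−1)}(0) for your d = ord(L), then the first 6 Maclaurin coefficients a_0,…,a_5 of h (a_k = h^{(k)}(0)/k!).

L = (-21 - 9·x)·Dx + (17 - 6·x - 9·x^2)·Dx^2 + (4 + 15·x + 9·x^2)·Dx^3  (order 3).
h: a_k = -2, 1, -11/2, 26/3, -61/3, 583/12, …
ICs: h(0) = -2, h′(0) = 1, h′′(0) = -11.

f: a_k = 0, 3, -9/2, 9, -81/4, 243/5, …
g: a_k = -2, -2, -1, -1/3, -1/12, -1/60, …
f+g: L₀ = lclm(L_f,L_g), ord ≤ 2+1.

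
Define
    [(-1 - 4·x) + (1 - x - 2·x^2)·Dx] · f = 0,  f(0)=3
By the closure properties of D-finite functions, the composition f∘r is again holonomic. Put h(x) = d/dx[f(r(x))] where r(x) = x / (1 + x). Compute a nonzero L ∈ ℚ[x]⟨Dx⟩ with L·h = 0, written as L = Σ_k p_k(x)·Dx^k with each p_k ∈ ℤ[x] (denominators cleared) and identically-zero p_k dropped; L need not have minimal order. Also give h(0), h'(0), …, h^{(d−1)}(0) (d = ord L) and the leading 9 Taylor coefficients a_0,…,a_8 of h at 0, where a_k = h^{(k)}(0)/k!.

L = (4 + 12·x + 36·x^2 + 20·x^3) + (-1 - 7·x - 9·x^2 + 7·x^3 + 10·x^4)·Dx  (order 1).
h: a_k = 3, 12, 0, 48, -60, 216, -420, 1056, -2268, …
ICs: h(0) = 3.

f: a_k = 3, 3, 9, 15, 33, 63, 129, 255, 513, …
f∘r: x↦r, Dx↦Dx/r' in L_f ⇒ L₀.
Differentiate: ansatz ord ≤ ord L₀ ⇒ L.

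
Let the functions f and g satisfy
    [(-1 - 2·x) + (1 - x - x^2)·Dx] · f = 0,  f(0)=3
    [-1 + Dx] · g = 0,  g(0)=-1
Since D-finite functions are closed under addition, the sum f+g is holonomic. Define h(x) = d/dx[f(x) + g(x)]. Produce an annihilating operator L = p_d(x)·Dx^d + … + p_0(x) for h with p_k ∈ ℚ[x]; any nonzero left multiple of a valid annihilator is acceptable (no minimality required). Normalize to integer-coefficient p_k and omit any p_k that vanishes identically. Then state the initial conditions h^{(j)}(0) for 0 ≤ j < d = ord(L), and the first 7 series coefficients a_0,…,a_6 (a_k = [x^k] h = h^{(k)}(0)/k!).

L = (14 + 46·x + 40·x^2 + 36·x^3 + 6·x^4) + (-17 - 48·x - 41·x^2 - 24·x^3 + 5·x^4 + 2·x^5)·Dx + (3 + 2·x + x^2 - 12·x^3 - 11·x^4 - 2·x^5)·Dx^2  (order 2).
h: a_k = 2, 11, 53/2, 359/6, 2879/24, 28079/120, 317519/720, …
ICs: h(0) = 2, h′(0) = 11.

f: a_k = 3, 3, 6, 9, 15, 24, 39, …
g: a_k = -1, -1, -1/2, -1/6, -1/24, -1/120, -1/720, …
L₀ := lclm(L_f,L_g); ord L₀ ≤ 1+1.
Derive L from L₀ (diff closure).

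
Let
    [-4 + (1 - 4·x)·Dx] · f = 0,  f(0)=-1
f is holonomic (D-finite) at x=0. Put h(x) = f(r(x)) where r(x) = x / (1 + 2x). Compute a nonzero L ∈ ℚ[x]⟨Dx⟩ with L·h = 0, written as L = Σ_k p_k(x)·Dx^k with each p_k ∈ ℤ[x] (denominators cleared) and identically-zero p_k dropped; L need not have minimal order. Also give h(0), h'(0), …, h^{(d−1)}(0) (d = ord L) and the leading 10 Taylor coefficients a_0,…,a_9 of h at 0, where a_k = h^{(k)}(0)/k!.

L = 4 + (-1 + 4·x^2)·Dx  (order 1).
h: a_k = -1, -4, -8, -16, -32, -64, -128, -256, -512, -1024, …
ICs: h(0) = -1.

f: a_k = -1, -4, -16, -64, -256, -1024, -4096, -16384, -65536, -262144, …
Substitute x→r, Dx→(1/r')Dx; clear ⇒ L₀.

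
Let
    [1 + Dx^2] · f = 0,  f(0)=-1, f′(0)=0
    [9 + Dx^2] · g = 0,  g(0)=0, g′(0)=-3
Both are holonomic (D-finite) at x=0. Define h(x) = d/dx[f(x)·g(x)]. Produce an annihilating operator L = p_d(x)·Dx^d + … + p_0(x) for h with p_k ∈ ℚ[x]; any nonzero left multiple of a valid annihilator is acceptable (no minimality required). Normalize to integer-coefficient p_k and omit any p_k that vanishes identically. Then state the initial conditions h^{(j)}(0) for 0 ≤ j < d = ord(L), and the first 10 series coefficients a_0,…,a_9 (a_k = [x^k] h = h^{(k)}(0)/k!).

f: a_k = -1, 0, 1/2, 0, -1/24, 0, 1/720, 0, -1/40320, 0, …
g: a_k = 0, -3, 0, 9/2, 0, -81/40, 0, 243/560, 0, -243/4480, …
Product ⇒ symmetric product L₀, ord ≤ 4.
Differentiate: ansatz ord ≤ ord L₀ ⇒ L.
L = 64 + 20·Dx^2 + Dx^4  (order 4).
h: a_k = 3, 0, -18, 0, 22, 0, -172/15, 0, 114/35, 0, …
ICs: h(0) = 3, h′(0) = 0, h′′(0) = -36, h′′′(0) = 0.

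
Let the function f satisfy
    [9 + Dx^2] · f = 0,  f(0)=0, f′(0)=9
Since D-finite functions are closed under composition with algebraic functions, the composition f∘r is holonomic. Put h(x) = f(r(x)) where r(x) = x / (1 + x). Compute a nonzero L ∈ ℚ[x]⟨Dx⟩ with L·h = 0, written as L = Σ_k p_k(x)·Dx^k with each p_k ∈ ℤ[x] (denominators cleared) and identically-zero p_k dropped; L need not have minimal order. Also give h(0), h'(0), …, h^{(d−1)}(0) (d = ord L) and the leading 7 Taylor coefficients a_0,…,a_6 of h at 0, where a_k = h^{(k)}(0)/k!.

f: a_k = 0, 9, 0, -27/2, 0, 243/40, 0, …
Change of var in L_f (x↦r) gives L₀.
L = 9 + (2 + 6·x + 6·x^2 + 2·x^3)·Dx + (1 + 4·x + 6·x^2 + 4·x^3 + x^4)·Dx^2  (order 2).
h: a_k = 0, 9, -9, -9/2, 63/2, -2637/40, 765/8, …
ICs: h(0) = 0, h′(0) = 9.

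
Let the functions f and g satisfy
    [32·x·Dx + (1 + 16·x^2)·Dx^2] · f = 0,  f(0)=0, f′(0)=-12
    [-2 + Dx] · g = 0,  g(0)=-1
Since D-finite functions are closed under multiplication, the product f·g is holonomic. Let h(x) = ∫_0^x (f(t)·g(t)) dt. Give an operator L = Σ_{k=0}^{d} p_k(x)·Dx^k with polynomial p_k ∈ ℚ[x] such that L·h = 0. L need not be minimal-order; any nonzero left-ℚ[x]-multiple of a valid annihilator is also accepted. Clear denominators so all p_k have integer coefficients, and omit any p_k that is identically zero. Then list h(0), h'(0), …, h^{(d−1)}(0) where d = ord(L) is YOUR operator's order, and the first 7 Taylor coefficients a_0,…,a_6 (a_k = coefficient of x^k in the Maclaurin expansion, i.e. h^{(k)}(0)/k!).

L = (4 - 64·x + 64·x^2)·Dx + (-4 + 32·x - 64·x^2)·Dx^2 + (1 + 16·x^2)·Dx^3  (order 3).
h: a_k = 0, 0, 6, 8, -10, -112/5, 412/5, …
ICs: h(0) = 0, h′(0) = 0, h′′(0) = 12.

f: a_k = 0, -12, 0, 64, 0, -3072/5, 0, …
g: a_k = -1, -2, -2, -4/3, -2/3, -4/15, -4/45, …
L₀ := L_f ⊗_s L_g (sym. prod.), ord ≤ 2.
h=∫h₀ ⇒ L = L₀·Dx.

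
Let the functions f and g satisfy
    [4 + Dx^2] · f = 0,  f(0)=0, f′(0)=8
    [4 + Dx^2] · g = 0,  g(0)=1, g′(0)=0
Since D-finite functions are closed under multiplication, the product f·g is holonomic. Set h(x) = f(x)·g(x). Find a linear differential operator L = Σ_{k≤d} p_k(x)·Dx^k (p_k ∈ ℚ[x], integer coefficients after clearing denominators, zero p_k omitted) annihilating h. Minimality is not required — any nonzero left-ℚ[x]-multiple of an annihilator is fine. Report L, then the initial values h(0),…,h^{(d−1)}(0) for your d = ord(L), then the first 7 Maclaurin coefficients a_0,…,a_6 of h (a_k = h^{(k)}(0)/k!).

f: a_k = 0, 8, 0, -16/3, 0, 16/15, 0, …
g: a_k = 1, 0, -2, 0, 2/3, 0, -4/45, …
Product ⇒ symmetric product L₀, ord ≤ 4.
L = 16·Dx + Dx^3  (order 3).
h: a_k = 0, 8, 0, -64/3, 0, 256/15, 0, …
ICs: h(0) = 0, h′(0) = 8, h′′(0) = 0.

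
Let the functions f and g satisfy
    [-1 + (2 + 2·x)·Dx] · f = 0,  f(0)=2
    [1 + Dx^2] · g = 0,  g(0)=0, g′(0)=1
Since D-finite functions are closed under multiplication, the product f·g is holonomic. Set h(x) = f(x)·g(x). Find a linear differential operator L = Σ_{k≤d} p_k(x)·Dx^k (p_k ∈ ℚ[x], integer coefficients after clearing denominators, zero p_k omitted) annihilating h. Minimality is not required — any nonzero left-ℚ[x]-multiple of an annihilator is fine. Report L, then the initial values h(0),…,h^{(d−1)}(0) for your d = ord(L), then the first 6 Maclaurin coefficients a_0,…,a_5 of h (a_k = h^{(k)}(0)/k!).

f: a_k = 2, 1, -1/4, 1/8, -5/64, 7/128, …
g: a_k = 0, 1, 0, -1/6, 0, 1/120, …
f·g: L₀ = L_f ⊗_s L_g, ord ≤ 1·2.
L = (7 + 8·x + 4·x^2) + (-4 - 4·x)·Dx + (4 + 8·x + 4·x^2)·Dx^2  (order 2).
h: a_k = 0, 2, 1, -7/12, -1/24, -19/960, …
ICs: h(0) = 0, h′(0) = 2.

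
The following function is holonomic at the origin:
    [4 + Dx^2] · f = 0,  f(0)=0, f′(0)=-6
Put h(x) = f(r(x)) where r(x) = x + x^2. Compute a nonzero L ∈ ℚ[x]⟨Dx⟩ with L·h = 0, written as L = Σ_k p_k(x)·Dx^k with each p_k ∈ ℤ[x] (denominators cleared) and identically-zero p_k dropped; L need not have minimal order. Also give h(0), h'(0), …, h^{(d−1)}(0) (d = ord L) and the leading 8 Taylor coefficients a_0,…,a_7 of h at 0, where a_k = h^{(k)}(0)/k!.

L = (4 + 24·x + 48·x^2 + 32·x^3) - 2·Dx + (1 + 2·x)·Dx^2  (order 2).
h: a_k = 0, -6, -6, 4, 12, 56/5, 0, -832/105, …
ICs: h(0) = 0, h′(0) = -6.

f: a_k = 0, -6, 0, 4, 0, -4/5, 0, 8/105, …
Substitute x→r, Dx→(1/r')Dx; clear ⇒ L₀.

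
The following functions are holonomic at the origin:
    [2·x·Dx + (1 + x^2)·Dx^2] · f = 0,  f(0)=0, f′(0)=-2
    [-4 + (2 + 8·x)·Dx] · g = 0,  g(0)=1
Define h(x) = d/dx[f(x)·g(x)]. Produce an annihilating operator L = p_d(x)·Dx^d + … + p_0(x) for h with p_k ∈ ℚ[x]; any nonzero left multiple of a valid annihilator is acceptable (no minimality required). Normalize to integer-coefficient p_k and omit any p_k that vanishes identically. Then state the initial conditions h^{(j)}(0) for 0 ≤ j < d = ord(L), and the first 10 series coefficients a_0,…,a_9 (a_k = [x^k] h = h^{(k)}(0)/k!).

L = (-10 + 40·x + 98·x^2 - 24·x^3 - 12·x^4) + (13 + 66·x + 117·x^2 + 226·x^3 - 84·x^4 - 48·x^5)·Dx + (3 + 23·x + 42·x^2 - x^3 + 23·x^4 - 24·x^5 - 16·x^6)·Dx^2  (order 2).
h: a_k = -2, -8, 14, -80/3, 274/3, -1624/5, 17054/15, -428704/105, 104782/7, -3499336/63, …
ICs: h(0) = -2, h′(0) = -8.

f: a_k = 0, -2, 0, 2/3, 0, -2/5, 0, 2/7, 0, -2/9, …
g: a_k = 1, 2, -2, 4, -10, 28, -84, 264, -858, 2860, …
Sym-product of L_f,L_g gives L₀ (≤ ord 2).
Derive L from L₀ (diff closure).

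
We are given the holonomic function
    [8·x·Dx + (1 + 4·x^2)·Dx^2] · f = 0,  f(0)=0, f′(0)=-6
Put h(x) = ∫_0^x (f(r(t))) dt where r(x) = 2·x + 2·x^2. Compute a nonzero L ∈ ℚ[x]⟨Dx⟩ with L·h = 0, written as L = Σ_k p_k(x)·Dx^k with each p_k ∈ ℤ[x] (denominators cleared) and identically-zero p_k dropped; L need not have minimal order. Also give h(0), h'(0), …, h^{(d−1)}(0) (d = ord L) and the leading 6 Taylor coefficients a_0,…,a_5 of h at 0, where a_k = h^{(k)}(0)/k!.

f: a_k = 0, -6, 0, 8, 0, -96/5, …
Substitute x→r, Dx→(1/r')Dx; clear ⇒ L₀.
h=∫₀ˣh₀: take L = L₀·Dx.
L = (-2 + 32·x + 128·x^2 + 192·x^3 + 96·x^4)·Dx^2 + (1 + 2·x + 16·x^2 + 64·x^3 + 80·x^4 + 32·x^5)·Dx^3  (order 3).
h: a_k = 0, 0, -6, -4, 16, 192/5, …
ICs: h(0) = 0, h′(0) = 0, h′′(0) = -12.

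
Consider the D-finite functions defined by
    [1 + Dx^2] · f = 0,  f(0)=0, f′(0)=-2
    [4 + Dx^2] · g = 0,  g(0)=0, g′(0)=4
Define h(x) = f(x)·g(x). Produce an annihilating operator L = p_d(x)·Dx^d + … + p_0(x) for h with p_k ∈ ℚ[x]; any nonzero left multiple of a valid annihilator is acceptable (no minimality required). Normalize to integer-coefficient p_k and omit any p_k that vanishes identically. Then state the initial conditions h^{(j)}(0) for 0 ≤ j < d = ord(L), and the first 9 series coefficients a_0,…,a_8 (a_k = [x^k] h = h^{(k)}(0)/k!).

L = 9 + 10·Dx^2 + Dx^4  (order 4).
h: a_k = 0, 0, -8, 0, 20/3, 0, -91/45, 0, 41/126, …
ICs: h(0) = 0, h′(0) = 0, h′′(0) = -16, h′′′(0) = 0.

f: a_k = 0, -2, 0, 1/3, 0, -1/60, 0, 1/2520, 0, …
g: a_k = 0, 4, 0, -8/3, 0, 8/15, 0, -16/315, 0, …
h₀=f·g: eliminate ⇒ L₀, order ≤ 2·2.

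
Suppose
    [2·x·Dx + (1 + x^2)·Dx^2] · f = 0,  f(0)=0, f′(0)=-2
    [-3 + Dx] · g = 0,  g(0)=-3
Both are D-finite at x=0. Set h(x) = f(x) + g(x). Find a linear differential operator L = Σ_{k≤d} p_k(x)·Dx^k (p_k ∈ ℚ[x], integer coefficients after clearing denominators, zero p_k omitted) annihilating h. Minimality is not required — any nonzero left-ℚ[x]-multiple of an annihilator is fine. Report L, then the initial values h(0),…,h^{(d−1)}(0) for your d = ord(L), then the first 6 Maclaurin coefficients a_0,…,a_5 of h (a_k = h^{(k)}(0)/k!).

f: a_k = 0, -2, 0, 2/3, 0, -2/5, …
g: a_k = -3, -9, -27/2, -27/2, -81/8, -243/40, …
h₀=f+g: left-lcm gives L₀, ord ≤ 3.
L = (6 - 18·x - 18·x^2 - 18·x^3)·Dx + (-11 - 12·x^2 - 9·x^4)·Dx^2 + (3 + 2·x + 6·x^2 + 2·x^3 + 3·x^4)·Dx^3  (order 3).
h: a_k = -3, -11, -27/2, -77/6, -81/8, -259/40, …
ICs: h(0) = -3, h′(0) = -11, h′′(0) = -27.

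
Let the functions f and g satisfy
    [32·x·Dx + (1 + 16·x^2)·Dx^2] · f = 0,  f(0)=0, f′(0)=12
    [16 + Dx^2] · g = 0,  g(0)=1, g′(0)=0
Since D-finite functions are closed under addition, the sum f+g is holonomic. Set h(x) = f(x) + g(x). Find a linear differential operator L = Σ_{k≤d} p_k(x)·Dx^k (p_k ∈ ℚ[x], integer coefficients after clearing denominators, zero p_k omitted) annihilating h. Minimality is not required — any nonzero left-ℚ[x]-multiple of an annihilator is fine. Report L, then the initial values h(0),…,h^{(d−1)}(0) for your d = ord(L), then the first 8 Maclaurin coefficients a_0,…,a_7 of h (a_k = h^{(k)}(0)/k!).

L = (-5632·x + 114688·x^3 + 131072·x^5)·Dx + (-16 + 1792·x^2 + 36864·x^4 + 65536·x^6)·Dx^2 + (-352·x + 7168·x^3 + 8192·x^5)·Dx^3 + (-1 + 112·x^2 + 2304·x^4 + 4096·x^6)·Dx^4  (order 4).
h: a_k = 1, 12, -8, -64, 32/3, 3072/5, -256/45, -49152/7, …
ICs: h(0) = 1, h′(0) = 12, h′′(0) = -16, h′′′(0) = -384.

f: a_k = 0, 12, 0, -64, 0, 3072/5, 0, -49152/7, …
g: a_k = 1, 0, -8, 0, 32/3, 0, -256/45, 0, …
L₀ := lclm(L_f,L_g); ord L₀ ≤ 2+2.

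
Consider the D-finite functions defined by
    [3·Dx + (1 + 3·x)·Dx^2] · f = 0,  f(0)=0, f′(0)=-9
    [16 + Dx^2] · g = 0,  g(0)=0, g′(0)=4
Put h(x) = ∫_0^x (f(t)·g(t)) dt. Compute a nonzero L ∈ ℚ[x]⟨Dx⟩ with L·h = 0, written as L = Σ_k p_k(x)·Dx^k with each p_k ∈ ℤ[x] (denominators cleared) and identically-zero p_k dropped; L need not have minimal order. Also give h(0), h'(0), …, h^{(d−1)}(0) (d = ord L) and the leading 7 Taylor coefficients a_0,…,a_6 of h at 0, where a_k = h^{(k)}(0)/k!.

L = (2272 + 127488·x + 781056·x^2 + 1769472·x^3 + 1327104·x^4)·Dx + (4416 + 50112·x + 165888·x^2 + 165888·x^3)·Dx^2 + (1022 + 19392·x + 102816·x^2 + 221184·x^3 + 165888·x^4)·Dx^3 + (276 + 3132·x + 10368·x^2 + 10368·x^3)·Dx^4 + (55 + 714·x + 3375·x^2 + 6912·x^3 + 5184·x^4)·Dx^5  (order 5).
h: a_k = 0, 0, 0, -12, 27/2, -12/5, 33/2, …
ICs: h(0) = 0, h′(0) = 0, h′′(0) = 0, h′′′(0) = -72, h′′′′(0) = 324.

f: a_k = 0, -9, 27/2, -27, 243/4, -729/5, 729/2, …
g: a_k = 0, 4, 0, -32/3, 0, 128/15, 0, …
Product ⇒ symmetric product L₀, ord ≤ 4.
Integrate: L := L₀·Dx.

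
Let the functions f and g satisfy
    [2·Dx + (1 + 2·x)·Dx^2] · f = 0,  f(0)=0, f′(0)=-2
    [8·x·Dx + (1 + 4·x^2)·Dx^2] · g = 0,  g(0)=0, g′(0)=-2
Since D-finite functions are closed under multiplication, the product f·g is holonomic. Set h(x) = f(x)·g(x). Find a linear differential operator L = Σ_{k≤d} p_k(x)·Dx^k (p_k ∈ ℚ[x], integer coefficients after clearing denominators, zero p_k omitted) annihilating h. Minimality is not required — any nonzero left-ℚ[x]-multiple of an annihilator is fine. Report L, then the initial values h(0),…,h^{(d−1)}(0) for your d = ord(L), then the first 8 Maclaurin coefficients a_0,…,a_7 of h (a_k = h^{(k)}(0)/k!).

f: a_k = 0, -2, 2, -8/3, 4, -32/5, 32/3, -128/7, …
g: a_k = 0, -2, 0, 8/3, 0, -32/5, 0, 128/7, …
Sym-product of L_f,L_g gives L₀ (≤ ord 4).
L = (192 + 704·x + 2560·x^2 + 9984·x^3 + 15360·x^4 + 13312·x^5 + 4096·x^7)·Dx + (72 + 992·x + 4928·x^2 + 15488·x^3 + 34816·x^4 + 47616·x^5 + 35840·x^6 + 6144·x^7 + 14336·x^8)·Dx^2 + (24 + 256·x + 1536·x^2 + 4992·x^3 + 11520·x^4 + 19968·x^5 + 24576·x^6 + 18432·x^7 + 6144·x^8 + 8192·x^9)·Dx^3 + (5 + 36·x + 148·x^2 + 448·x^3 + 1056·x^4 + 1920·x^5 + 2688·x^6 + 3072·x^7 + 2304·x^8 + 1024·x^9 + 1024·x^10)·Dx^4  (order 4).
h: a_k = 0, 0, 4, -4, 0, -8/3, 832/45, -352/15, …
ICs: h(0) = 0, h′(0) = 0, h′′(0) = 8, h′′′(0) = -24.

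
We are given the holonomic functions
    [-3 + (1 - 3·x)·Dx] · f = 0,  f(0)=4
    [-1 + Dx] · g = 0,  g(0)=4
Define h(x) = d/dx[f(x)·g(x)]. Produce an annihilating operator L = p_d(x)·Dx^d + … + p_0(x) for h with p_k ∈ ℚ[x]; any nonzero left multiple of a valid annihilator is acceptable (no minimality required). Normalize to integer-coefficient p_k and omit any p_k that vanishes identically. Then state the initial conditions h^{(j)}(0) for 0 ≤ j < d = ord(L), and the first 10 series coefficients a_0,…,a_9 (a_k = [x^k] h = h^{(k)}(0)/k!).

L = (25 - 24·x + 9·x^2) + (-4 + 15·x - 9·x^2)·Dx  (order 1).
h: a_k = 64, 400, 1808, 21704/3, 81392/3, 1465058/15, 3076622/9, 369194641/315, 2492063827/630, 299047659241/22680, …
ICs: h(0) = 64.

f: a_k = 4, 12, 36, 108, 324, 972, 2916, 8748, 26244, 78732, …
g: a_k = 4, 4, 2, 2/3, 1/6, 1/30, 1/180, 1/1260, 1/10080, 1/90720, …
f·g: L₀ = L_f ⊗_s L_g, ord ≤ 1·1.
Derive L from L₀ (diff closure).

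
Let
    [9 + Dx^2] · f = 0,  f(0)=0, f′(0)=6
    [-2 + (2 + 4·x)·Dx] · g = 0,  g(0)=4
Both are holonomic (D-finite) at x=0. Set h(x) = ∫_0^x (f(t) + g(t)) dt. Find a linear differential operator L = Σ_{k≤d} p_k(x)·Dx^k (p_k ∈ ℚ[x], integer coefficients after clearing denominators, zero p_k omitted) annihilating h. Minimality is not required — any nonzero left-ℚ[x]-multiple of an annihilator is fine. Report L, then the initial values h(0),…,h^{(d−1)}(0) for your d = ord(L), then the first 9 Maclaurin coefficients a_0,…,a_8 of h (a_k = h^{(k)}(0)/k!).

f: a_k = 0, 6, 0, -9, 0, 81/20, 0, -243/280, 0, …
g: a_k = 4, 4, -2, 2, -5/2, 7/2, -21/4, 33/4, -429/32, …
Weyl lclm of L_f,L_g ⇒ L₀ (ord ≤ 3).
∫: right-multiply L₀ by Dx.
L = (-54 - 162·x - 162·x^2)·Dx + (36 + 234·x + 486·x^2 + 324·x^3)·Dx^2 + (-6 - 18·x - 18·x^2)·Dx^3 + (4 + 26·x + 54·x^2 + 36·x^3)·Dx^4  (order 4).
h: a_k = 0, 4, 5, -2/3, -7/4, -1/2, 151/120, -3/4, 2067/2240, …
ICs: h(0) = 0, h′(0) = 4, h′′(0) = 10, h′′′(0) = -4.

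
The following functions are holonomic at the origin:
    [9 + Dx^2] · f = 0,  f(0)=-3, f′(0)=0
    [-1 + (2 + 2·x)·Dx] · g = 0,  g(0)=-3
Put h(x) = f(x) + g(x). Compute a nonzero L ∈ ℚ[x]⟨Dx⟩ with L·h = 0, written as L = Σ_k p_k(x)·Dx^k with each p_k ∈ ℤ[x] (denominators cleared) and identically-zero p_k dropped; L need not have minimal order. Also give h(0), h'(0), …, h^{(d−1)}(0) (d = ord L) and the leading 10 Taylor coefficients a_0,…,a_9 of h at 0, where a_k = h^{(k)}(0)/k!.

f: a_k = -3, 0, 27/2, 0, -81/8, 0, 243/80, 0, -2187/4480, 0, …
g: a_k = -3, -3/2, 3/8, -3/16, 15/128, -21/256, 63/1024, -99/2048, 1287/32768, -2145/65536, …
L₀ := lclm(L_f,L_g); ord L₀ ≤ 2+1.
L = (-351 - 648·x - 324·x^2) + (630 + 1926·x + 1944·x^2 + 648·x^3)·Dx + (-39 - 72·x - 36·x^2)·Dx^2 + (70 + 214·x + 216·x^2 + 72·x^3)·Dx^3  (order 3).
h: a_k = -6, -3/2, 111/8, -3/16, -1281/128, -21/256, 15867/5120, -99/2048, -514827/1146880, -2145/65536, …
ICs: h(0) = -6, h′(0) = -3/2, h′′(0) = 111/4.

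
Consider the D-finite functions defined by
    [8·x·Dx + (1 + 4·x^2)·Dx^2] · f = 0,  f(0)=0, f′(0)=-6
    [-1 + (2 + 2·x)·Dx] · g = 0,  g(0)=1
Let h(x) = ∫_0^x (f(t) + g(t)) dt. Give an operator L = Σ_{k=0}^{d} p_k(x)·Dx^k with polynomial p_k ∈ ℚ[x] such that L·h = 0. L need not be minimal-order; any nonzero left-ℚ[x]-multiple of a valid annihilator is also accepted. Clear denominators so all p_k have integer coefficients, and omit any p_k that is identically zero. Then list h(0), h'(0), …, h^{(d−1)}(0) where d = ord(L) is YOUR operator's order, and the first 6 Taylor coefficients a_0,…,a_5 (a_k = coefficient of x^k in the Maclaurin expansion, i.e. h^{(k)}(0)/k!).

L = (-16 - 40·x + 192·x^2 + 96·x^3)·Dx^2 + (-35 - 64·x + 328·x^2 + 768·x^3 + 336·x^4)·Dx^3 + (-2 + 30·x + 48·x^2 + 144·x^3 + 224·x^4 + 96·x^5)·Dx^4  (order 4).
h: a_k = 0, 1, -11/4, -1/24, 129/64, -1/128, …
ICs: h(0) = 0, h′(0) = 1, h′′(0) = -11/2, h′′′(0) = -1/4.

f: a_k = 0, -6, 0, 8, 0, -96/5, …
g: a_k = 1, 1/2, -1/8, 1/16, -5/128, 7/256, …
L₀ := lclm(L_f,L_g); ord L₀ ≤ 2+1.
h=∫h₀ ⇒ L = L₀·Dx.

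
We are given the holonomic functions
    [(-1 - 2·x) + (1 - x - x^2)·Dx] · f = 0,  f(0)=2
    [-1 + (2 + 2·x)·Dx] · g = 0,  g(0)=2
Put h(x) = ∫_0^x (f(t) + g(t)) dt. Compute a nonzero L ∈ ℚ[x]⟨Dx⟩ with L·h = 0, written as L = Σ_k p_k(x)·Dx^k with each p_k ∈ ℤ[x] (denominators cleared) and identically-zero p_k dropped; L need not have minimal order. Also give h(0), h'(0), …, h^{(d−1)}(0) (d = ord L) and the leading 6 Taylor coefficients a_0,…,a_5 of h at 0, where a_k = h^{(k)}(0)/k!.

L = (-9 - 21·x - 21·x^2 - 10·x^3)·Dx + (17 + 54·x + 87·x^2 + 74·x^3 + 25·x^4)·Dx^2 + (-2 - 14·x - 6·x^2 + 30·x^3 + 34·x^4 + 10·x^5)·Dx^3  (order 3).
h: a_k = 0, 4, 3/2, 5/4, 49/32, 127/64, …
ICs: h(0) = 0, h′(0) = 4, h′′(0) = 3.

f: a_k = 2, 2, 4, 6, 10, 16, …
g: a_k = 2, 1, -1/4, 1/8, -5/64, 7/128, …
Weyl lclm of L_f,L_g ⇒ L₀ (ord ≤ 2).
∫: right-multiply L₀ by Dx.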